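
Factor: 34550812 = 2^2*857^1*10079^1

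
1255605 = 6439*195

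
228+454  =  682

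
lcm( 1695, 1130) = 3390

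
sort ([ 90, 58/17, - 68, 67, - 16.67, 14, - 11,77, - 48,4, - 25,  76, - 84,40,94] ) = [ - 84, - 68, - 48, - 25 ,  -  16.67, - 11, 58/17,4, 14, 40,67,76,77, 90, 94 ] 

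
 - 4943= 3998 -8941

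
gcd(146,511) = 73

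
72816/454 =160+88/227 = 160.39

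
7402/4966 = 3701/2483= 1.49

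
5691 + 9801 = 15492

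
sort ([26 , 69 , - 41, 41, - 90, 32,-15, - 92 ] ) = [ -92, - 90, - 41, - 15,26,32,  41, 69] 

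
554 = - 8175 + 8729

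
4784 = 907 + 3877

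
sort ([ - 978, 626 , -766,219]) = [ - 978, - 766,  219,626] 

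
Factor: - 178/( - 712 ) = 1/4 = 2^( - 2)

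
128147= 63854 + 64293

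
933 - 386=547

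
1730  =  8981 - 7251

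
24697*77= 1901669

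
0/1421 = 0 = 0.00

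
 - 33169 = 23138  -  56307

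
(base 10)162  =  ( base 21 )7F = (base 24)6i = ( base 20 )82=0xa2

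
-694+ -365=-1059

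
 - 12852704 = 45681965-58534669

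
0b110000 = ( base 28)1K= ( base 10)48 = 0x30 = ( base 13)39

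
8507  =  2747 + 5760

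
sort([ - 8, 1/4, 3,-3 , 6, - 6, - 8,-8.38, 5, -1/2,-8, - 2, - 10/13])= [ - 8.38, - 8, - 8,- 8, - 6, -3, - 2, - 10/13, - 1/2,1/4, 3 , 5 , 6 ] 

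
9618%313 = 228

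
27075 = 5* 5415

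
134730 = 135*998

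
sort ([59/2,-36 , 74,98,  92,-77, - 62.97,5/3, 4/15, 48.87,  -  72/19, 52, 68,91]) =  [ - 77,-62.97, - 36, - 72/19,4/15, 5/3, 59/2,48.87 , 52,68, 74, 91, 92, 98]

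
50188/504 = 12547/126= 99.58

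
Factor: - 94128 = -2^4*3^1*37^1 * 53^1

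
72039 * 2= 144078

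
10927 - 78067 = -67140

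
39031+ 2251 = 41282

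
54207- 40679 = 13528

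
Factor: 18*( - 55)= - 2^1*3^2*5^1* 11^1 = -990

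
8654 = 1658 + 6996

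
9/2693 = 9/2693 = 0.00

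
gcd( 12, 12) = 12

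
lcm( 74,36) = 1332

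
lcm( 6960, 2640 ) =76560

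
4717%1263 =928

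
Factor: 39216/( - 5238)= - 2^3*3^ ( - 2)*19^1 *43^1*97^( - 1 ) = - 6536/873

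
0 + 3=3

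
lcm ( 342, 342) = 342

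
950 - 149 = 801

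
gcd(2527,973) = 7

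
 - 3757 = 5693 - 9450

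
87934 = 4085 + 83849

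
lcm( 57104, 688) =57104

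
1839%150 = 39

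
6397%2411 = 1575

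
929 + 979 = 1908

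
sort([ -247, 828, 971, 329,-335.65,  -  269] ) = [-335.65,-269, - 247, 329, 828, 971] 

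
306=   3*102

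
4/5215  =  4/5215 = 0.00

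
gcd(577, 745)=1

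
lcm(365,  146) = 730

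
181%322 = 181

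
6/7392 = 1/1232 = 0.00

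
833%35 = 28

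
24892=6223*4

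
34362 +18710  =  53072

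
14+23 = 37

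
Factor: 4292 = 2^2*29^1 * 37^1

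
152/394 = 76/197 = 0.39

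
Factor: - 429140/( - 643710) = 2^1*3^(- 1) = 2/3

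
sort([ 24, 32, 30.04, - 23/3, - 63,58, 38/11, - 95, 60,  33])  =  [-95, - 63,  -  23/3,38/11, 24, 30.04, 32, 33, 58,60]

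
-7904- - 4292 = -3612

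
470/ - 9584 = -1+4557/4792 = -0.05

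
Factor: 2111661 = 3^2*234629^1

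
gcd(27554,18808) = 2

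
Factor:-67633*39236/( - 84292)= 13^( - 1)*17^1 * 47^1*577^1 * 1439^1 * 1621^( - 1)  =  663412097/21073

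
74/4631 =74/4631= 0.02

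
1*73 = 73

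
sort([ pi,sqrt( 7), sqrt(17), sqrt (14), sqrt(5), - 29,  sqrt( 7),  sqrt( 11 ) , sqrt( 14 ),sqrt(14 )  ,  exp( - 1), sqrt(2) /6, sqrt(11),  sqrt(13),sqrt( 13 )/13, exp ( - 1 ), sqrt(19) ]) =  [ - 29,sqrt(2) /6,  sqrt( 13)/13,  exp(- 1 ), exp( - 1),  sqrt( 5) , sqrt( 7),sqrt( 7),  pi,sqrt(11 ),  sqrt(11),sqrt( 13), sqrt(14), sqrt( 14 ) , sqrt(14 ), sqrt(17), sqrt(19 ) ] 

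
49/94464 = 49/94464 = 0.00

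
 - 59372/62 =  - 29686/31=-957.61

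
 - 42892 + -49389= - 92281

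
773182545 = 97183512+675999033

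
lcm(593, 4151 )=4151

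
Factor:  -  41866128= - 2^4*3^2*290737^1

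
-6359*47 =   -  298873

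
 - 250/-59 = 250/59 = 4.24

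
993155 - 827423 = 165732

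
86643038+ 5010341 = 91653379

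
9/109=9/109 = 0.08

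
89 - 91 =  - 2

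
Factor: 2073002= 2^1*491^1*2111^1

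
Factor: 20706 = 2^1*3^1*7^1*17^1*29^1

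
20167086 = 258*78167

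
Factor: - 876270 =- 2^1*3^1 *5^1  *  29209^1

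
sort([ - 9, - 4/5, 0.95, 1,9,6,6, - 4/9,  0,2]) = [-9,-4/5,- 4/9,0, 0.95, 1, 2,  6,6,9]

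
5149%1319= 1192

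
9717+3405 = 13122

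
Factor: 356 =2^2*89^1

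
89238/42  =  2124 + 5/7 = 2124.71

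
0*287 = 0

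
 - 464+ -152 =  - 616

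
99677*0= 0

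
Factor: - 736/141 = -2^5*3^( - 1)*23^1* 47^( - 1)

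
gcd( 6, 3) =3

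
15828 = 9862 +5966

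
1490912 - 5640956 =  - 4150044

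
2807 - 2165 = 642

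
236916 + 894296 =1131212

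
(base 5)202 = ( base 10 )52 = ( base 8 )64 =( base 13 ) 40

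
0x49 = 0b1001001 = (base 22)37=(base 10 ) 73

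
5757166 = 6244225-487059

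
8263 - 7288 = 975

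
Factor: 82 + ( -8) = 2^1 * 37^1 = 74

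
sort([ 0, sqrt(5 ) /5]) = [ 0, sqrt( 5 ) /5 ] 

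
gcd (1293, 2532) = 3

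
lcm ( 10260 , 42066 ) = 420660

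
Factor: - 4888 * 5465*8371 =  - 223613853320 = - 2^3*5^1*11^1*13^1*47^1*761^1 * 1093^1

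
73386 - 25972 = 47414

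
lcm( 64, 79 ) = 5056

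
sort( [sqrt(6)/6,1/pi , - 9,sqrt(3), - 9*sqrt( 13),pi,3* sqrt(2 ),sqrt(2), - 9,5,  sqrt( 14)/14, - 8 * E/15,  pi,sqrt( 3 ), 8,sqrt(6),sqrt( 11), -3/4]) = [ - 9*sqrt(13),-9,  -  9, - 8*E/15,-3/4, sqrt(14)/14,1/pi, sqrt( 6 ) /6, sqrt( 2) , sqrt(3),sqrt(3 ) , sqrt(6), pi,pi,  sqrt(  11 ), 3*sqrt( 2 ),5,8]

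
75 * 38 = 2850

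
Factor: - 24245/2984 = - 2^( - 3)*5^1 * 13^1 = - 65/8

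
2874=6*479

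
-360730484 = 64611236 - 425341720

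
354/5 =354/5 = 70.80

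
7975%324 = 199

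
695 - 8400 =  - 7705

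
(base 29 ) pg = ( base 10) 741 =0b1011100101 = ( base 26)12D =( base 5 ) 10431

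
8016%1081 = 449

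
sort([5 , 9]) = [ 5, 9] 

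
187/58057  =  187/58057 = 0.00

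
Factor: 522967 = 157^1*3331^1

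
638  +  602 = 1240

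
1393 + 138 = 1531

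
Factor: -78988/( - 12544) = 2^ ( -6 )*13^1*31^1  =  403/64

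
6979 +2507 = 9486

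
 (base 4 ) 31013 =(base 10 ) 839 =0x347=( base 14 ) 43D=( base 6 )3515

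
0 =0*10762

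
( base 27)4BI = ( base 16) C9F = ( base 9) 4380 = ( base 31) 3B7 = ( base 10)3231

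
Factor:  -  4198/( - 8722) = 2099/4361= 7^( - 2)*89^(  -  1 ) * 2099^1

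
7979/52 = 7979/52 = 153.44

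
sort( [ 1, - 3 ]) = [-3,1] 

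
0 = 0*34110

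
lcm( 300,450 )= 900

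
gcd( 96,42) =6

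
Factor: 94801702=2^1*5449^1*8699^1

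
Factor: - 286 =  - 2^1 * 11^1*13^1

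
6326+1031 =7357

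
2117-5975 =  - 3858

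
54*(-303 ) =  - 16362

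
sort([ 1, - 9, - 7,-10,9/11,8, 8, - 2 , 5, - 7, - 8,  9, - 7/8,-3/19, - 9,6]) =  [ - 10,- 9,-9, - 8, - 7, - 7,  -  2, - 7/8, - 3/19 , 9/11,1,5,6,  8,8,9 ]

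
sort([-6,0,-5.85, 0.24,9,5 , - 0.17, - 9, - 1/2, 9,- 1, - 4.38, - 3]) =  [ - 9, - 6 , - 5.85,-4.38,-3, - 1, - 1/2 ,-0.17, 0, 0.24 , 5,9,  9]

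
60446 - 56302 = 4144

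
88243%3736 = 2315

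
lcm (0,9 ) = 0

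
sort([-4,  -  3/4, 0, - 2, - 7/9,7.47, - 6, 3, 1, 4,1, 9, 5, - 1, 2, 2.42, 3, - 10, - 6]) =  [ - 10, - 6, - 6, - 4,-2, - 1, - 7/9, - 3/4 , 0, 1,1, 2, 2.42, 3, 3, 4, 5, 7.47 , 9]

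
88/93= 88/93 = 0.95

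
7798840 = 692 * 11270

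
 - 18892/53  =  -357+ 29/53 = - 356.45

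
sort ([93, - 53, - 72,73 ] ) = [  -  72, - 53 , 73,93 ]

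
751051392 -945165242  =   - 194113850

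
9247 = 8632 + 615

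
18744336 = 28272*663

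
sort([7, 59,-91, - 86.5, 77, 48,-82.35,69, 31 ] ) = [  -  91,-86.5,-82.35,7, 31,48,59,69, 77 ]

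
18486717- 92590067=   -  74103350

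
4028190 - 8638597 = -4610407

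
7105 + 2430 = 9535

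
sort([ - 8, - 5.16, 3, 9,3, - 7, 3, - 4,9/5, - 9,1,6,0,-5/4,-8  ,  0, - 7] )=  [ - 9, - 8, - 8, - 7, - 7,-5.16, - 4, - 5/4,0,0, 1,9/5,3, 3,3,6,9 ]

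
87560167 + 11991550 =99551717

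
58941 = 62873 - 3932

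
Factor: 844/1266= 2^1*3^(-1 ) = 2/3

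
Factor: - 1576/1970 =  - 4/5 = -2^2 * 5^( - 1 )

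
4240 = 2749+1491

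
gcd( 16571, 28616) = 73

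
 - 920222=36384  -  956606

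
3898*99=385902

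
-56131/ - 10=5613 + 1/10 =5613.10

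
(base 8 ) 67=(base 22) 2b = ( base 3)2001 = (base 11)50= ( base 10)55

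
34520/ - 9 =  - 3836 + 4/9 =- 3835.56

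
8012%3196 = 1620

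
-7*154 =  - 1078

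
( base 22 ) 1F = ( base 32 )15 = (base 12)31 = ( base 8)45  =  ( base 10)37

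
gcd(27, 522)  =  9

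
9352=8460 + 892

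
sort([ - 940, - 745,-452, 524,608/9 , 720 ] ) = [-940, - 745,- 452, 608/9, 524, 720]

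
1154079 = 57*20247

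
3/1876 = 3/1876 = 0.00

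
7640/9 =7640/9 = 848.89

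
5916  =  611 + 5305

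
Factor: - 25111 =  - 25111^1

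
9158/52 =4579/26 = 176.12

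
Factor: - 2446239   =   - 3^1 * 815413^1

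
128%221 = 128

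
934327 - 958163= -23836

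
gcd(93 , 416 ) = 1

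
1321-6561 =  - 5240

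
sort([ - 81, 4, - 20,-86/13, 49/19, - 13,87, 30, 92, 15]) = [ - 81, - 20, - 13, - 86/13,49/19, 4,15, 30,87, 92]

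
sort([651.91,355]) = [355,651.91]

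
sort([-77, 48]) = [ - 77, 48 ] 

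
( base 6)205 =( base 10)77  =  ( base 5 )302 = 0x4d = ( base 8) 115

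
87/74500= 87/74500 = 0.00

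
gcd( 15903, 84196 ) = 31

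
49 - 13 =36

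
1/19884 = 1/19884 = 0.00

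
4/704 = 1/176 = 0.01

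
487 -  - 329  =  816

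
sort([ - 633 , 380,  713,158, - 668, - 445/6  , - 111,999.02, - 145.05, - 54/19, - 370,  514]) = [-668,-633, -370, - 145.05, - 111,-445/6, - 54/19, 158, 380, 514, 713 , 999.02 ]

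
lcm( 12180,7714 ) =231420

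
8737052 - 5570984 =3166068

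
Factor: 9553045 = 5^1 * 97^1*19697^1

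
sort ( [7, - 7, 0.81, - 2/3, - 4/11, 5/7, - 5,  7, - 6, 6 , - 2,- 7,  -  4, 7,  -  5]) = [-7, - 7, - 6, - 5,-5,-4,- 2, - 2/3, - 4/11, 5/7,0.81, 6, 7, 7, 7 ] 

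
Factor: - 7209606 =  - 2^1*3^1*1201601^1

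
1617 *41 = 66297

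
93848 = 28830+65018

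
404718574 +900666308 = 1305384882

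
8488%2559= 811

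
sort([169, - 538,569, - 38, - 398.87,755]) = [ - 538, - 398.87,  -  38,169, 569,755] 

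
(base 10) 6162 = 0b1100000010010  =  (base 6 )44310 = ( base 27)8c6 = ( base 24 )AGI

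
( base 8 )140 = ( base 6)240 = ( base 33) 2u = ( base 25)3l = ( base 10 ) 96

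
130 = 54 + 76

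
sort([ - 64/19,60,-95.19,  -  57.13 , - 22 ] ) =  [ - 95.19, - 57.13, - 22, - 64/19,60 ] 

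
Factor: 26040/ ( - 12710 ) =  - 84/41 = - 2^2*3^1*7^1*41^(-1 )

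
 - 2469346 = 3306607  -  5775953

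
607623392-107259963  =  500363429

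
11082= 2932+8150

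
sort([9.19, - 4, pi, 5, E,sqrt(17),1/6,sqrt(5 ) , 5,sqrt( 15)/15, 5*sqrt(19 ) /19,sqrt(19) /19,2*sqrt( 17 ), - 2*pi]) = [ - 2*pi, - 4, 1/6, sqrt( 19 ) /19,sqrt(15 )/15,5*sqrt( 19)/19, sqrt( 5), E, pi, sqrt( 17 ),5, 5,  2*sqrt (17), 9.19]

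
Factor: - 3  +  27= 2^3*3^1 = 24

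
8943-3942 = 5001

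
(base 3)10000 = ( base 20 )41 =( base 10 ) 81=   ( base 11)74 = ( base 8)121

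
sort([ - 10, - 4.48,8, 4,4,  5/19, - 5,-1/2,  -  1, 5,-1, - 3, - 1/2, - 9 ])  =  [ - 10  , - 9, - 5, - 4.48, - 3, - 1, - 1, - 1/2 , - 1/2, 5/19, 4, 4, 5,8 ] 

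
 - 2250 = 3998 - 6248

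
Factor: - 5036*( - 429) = 2160444 = 2^2*3^1*11^1*13^1*1259^1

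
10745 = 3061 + 7684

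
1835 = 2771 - 936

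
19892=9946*2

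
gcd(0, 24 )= 24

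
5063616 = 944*5364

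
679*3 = 2037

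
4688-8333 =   -  3645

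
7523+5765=13288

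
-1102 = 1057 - 2159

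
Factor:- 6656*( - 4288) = 28540928 = 2^15 *13^1*67^1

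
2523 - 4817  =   - 2294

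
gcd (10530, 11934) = 702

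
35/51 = 35/51  =  0.69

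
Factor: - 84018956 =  - 2^2*7^1*3000677^1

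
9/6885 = 1/765 = 0.00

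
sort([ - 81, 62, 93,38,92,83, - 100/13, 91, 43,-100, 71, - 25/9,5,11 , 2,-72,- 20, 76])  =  [ - 100, -81,-72,- 20, - 100/13,  -  25/9 , 2,5, 11, 38,43,62,71, 76,83, 91,92, 93 ] 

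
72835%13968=2995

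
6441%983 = 543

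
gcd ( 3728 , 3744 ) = 16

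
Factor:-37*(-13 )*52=2^2*13^2*37^1= 25012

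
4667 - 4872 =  - 205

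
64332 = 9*7148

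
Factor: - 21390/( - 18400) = 93/80 = 2^( - 4 )*3^1*5^( - 1)*31^1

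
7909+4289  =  12198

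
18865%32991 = 18865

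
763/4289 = 763/4289 = 0.18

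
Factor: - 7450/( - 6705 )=10/9 = 2^1*3^(-2 )*5^1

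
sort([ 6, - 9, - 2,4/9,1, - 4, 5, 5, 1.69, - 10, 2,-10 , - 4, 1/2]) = [ - 10, -10, - 9, - 4,-4, -2,4/9, 1/2, 1,  1.69,2,  5,5,6]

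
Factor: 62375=5^3*499^1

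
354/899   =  354/899=0.39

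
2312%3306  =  2312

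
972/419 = 972/419 = 2.32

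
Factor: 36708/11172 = 7^( - 1)*23^1 = 23/7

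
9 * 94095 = 846855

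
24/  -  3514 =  - 1 + 1745/1757 = -0.01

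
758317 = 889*853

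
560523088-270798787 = 289724301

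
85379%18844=10003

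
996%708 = 288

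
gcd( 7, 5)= 1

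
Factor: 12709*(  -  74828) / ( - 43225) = 73153004/3325 = 2^2*5^( -2)*7^(  -  1)*19^ ( -1 )*71^1*179^1*1439^1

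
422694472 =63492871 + 359201601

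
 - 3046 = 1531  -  4577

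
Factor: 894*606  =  2^2*3^2*101^1*149^1 = 541764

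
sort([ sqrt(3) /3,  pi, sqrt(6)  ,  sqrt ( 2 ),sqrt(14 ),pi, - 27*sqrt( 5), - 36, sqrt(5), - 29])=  [ - 27*sqrt(  5 ), - 36, - 29,sqrt( 3)/3, sqrt( 2),sqrt(5), sqrt( 6),pi,pi,sqrt(14)]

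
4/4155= 4/4155 =0.00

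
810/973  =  810/973 =0.83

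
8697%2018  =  625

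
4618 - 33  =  4585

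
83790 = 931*90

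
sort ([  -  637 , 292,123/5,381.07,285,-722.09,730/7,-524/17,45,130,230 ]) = [ - 722.09,-637, - 524/17, 123/5,45,730/7,130,  230,285,292, 381.07]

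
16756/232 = 4189/58 = 72.22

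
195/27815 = 39/5563 = 0.01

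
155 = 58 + 97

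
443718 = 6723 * 66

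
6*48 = 288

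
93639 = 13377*7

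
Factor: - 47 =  - 47^1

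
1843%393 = 271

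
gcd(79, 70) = 1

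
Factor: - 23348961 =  - 3^2*37^1*70117^1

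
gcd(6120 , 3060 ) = 3060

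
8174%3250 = 1674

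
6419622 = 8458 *759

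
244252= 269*908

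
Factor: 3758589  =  3^3 * 107^1*1301^1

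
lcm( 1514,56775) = 113550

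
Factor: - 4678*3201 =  - 2^1 *3^1*11^1*97^1*2339^1 = -14974278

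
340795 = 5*68159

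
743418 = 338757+404661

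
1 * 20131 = 20131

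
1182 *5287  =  6249234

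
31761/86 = 369 + 27/86=369.31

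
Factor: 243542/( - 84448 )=-2^(- 4) *7^ ( - 1)*17^1*19^1  =  - 323/112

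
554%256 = 42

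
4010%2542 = 1468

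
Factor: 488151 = 3^2*73^1*743^1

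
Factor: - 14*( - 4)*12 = 672 = 2^5*3^1*7^1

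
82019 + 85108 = 167127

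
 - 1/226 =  - 1/226 = -  0.00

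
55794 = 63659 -7865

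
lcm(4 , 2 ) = 4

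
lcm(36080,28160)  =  1154560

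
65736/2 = 32868 = 32868.00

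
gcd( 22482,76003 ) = 1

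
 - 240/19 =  - 13+7/19 = - 12.63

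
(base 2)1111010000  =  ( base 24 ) 1GG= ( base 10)976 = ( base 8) 1720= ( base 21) 24A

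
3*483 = 1449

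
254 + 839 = 1093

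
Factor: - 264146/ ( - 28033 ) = 914/97 = 2^1* 97^( -1)*457^1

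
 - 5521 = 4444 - 9965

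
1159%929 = 230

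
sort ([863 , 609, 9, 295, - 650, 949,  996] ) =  [ - 650,9,295, 609, 863,  949 , 996]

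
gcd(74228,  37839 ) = 1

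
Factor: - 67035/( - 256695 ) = 41^1*157^( - 1) = 41/157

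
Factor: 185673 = 3^1 * 59^1 * 1049^1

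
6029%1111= 474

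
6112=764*8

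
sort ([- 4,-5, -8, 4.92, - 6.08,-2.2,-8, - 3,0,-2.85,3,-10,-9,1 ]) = [- 10,-9,-8, - 8,-6.08, - 5, - 4,-3, - 2.85, - 2.2,  0,1,3,4.92 ]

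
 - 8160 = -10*816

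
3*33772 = 101316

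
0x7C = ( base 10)124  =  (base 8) 174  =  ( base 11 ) 103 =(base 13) 97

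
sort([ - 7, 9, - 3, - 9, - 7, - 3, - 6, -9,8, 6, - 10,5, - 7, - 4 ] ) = [ - 10, - 9, - 9, - 7, - 7, - 7,-6 , - 4, - 3, - 3 , 5, 6,8, 9] 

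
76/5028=19/1257 = 0.02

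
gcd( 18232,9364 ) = 4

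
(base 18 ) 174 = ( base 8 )706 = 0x1C6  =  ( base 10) 454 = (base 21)10d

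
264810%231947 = 32863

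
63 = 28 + 35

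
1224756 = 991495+233261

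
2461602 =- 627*( - 3926)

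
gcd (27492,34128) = 948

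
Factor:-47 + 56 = 9 =3^2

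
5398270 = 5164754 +233516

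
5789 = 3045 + 2744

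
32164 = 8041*4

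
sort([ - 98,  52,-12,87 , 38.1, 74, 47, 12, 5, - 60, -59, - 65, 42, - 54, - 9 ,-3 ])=[ - 98, - 65, - 60, - 59,- 54, - 12,-9, - 3, 5, 12,  38.1 , 42, 47, 52, 74,  87]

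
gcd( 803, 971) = 1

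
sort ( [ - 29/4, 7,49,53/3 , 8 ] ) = [ - 29/4, 7,8, 53/3, 49 ] 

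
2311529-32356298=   -  30044769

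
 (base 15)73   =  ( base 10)108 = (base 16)6C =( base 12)90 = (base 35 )33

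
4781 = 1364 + 3417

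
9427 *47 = 443069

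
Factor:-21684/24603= -52/59 = - 2^2*13^1*59^( - 1 )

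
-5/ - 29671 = 5/29671 = 0.00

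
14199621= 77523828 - 63324207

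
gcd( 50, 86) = 2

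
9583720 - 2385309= 7198411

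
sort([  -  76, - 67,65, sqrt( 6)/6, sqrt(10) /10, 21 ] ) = [ - 76, - 67, sqrt(10)/10, sqrt( 6)/6,21,65] 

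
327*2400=784800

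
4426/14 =316  +  1/7=316.14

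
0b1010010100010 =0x14a2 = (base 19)ec0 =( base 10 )5282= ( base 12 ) 3082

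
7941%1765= 881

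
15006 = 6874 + 8132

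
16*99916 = 1598656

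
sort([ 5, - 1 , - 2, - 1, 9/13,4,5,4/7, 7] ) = [ - 2,-1, - 1, 4/7,9/13,4, 5,5,7]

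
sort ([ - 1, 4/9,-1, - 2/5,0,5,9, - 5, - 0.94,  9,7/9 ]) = [  -  5, - 1, - 1, - 0.94,-2/5, 0,4/9,7/9,5,9,9]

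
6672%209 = 193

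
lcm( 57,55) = 3135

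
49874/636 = 24937/318 = 78.42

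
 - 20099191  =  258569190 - 278668381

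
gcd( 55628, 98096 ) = 4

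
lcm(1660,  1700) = 141100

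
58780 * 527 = 30977060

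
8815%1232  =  191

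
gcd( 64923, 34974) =201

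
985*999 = 984015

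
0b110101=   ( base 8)65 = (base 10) 53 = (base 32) 1L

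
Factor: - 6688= - 2^5*11^1* 19^1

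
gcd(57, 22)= 1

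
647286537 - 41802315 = 605484222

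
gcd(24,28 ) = 4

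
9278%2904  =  566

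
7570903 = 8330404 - 759501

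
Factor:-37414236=-2^2*3^1*3117853^1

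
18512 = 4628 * 4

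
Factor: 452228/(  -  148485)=- 2^2*3^ (  -  1)*5^( - 1 )*7^1*  19^(-1)*31^1 = - 868/285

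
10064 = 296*34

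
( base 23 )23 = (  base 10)49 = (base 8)61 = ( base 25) 1o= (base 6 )121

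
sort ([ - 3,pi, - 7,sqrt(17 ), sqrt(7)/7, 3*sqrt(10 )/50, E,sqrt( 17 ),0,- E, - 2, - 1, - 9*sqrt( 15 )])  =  [ - 9*sqrt(15), - 7,- 3, - E ,-2, - 1,0,  3*sqrt(10 ) /50,sqrt( 7 ) /7,  E,  pi,sqrt( 17), sqrt( 17 )] 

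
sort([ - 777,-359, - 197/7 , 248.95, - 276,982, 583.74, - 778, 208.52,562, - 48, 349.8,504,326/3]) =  [ - 778, - 777 ,  -  359, - 276, - 48 , - 197/7,  326/3, 208.52, 248.95,349.8,504,  562, 583.74, 982]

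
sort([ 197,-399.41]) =[ - 399.41,197]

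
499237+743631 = 1242868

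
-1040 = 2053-3093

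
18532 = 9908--8624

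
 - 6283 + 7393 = 1110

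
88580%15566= 10750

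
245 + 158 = 403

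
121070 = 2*60535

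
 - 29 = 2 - 31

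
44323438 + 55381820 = 99705258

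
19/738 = 19/738 = 0.03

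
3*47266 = 141798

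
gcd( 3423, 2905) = 7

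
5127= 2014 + 3113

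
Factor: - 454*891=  - 404514 = - 2^1*3^4*11^1*227^1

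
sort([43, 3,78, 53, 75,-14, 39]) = [  -  14,3,  39, 43, 53, 75 , 78]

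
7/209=7/209 = 0.03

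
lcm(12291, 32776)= 98328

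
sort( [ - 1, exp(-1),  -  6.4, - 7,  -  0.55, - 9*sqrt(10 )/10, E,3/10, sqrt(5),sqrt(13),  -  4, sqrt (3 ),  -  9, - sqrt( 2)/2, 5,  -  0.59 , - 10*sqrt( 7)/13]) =[ - 9,  -  7,  -  6.4,  -  4, - 9*sqrt( 10)/10, - 10*sqrt( 7 ) /13, - 1,  -  sqrt(2)/2 ,-0.59, - 0.55 , 3/10, exp(  -  1 ), sqrt ( 3), sqrt ( 5), E,  sqrt ( 13), 5]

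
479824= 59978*8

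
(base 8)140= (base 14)6c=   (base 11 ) 88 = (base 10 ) 96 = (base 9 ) 116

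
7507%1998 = 1513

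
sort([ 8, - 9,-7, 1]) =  [ - 9, - 7, 1,8 ]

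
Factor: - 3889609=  -151^1*25759^1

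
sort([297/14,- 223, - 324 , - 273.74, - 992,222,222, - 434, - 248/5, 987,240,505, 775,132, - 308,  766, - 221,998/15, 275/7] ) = [ - 992, - 434, - 324, - 308,-273.74, - 223,-221,-248/5,297/14, 275/7, 998/15 , 132, 222, 222,  240, 505 , 766, 775, 987]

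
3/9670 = 3/9670  =  0.00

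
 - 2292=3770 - 6062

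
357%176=5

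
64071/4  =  64071/4=16017.75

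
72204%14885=12664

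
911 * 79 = 71969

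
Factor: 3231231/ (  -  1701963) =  - 3^( - 1 )*19^( - 1 )*37^( - 1)*61^1* 269^(  -  1 )*17657^1 = - 1077077/567321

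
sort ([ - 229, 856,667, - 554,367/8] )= [-554, -229,  367/8, 667, 856]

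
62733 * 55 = 3450315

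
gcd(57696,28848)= 28848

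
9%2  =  1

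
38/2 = 19 = 19.00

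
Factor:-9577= - 61^1*157^1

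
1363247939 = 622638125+740609814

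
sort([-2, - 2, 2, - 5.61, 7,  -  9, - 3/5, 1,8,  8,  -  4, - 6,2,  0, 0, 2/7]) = [ - 9, - 6,- 5.61, - 4, - 2, - 2, - 3/5,0, 0, 2/7,1, 2, 2, 7, 8,8] 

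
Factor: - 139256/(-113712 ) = 169/138= 2^( - 1)*3^( - 1 )*13^2 * 23^ ( - 1 ) 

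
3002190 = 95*31602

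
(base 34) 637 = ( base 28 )8RH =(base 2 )1101110000101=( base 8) 15605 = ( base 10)7045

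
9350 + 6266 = 15616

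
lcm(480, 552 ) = 11040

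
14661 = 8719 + 5942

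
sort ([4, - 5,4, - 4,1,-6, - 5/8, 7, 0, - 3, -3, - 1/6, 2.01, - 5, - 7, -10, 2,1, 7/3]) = [-10, - 7,-6, - 5, - 5, - 4, - 3, - 3, - 5/8, - 1/6,0, 1, 1, 2,2.01, 7/3, 4, 4, 7]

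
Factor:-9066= - 2^1*3^1*1511^1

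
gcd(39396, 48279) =21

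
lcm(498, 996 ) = 996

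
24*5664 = 135936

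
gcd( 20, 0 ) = 20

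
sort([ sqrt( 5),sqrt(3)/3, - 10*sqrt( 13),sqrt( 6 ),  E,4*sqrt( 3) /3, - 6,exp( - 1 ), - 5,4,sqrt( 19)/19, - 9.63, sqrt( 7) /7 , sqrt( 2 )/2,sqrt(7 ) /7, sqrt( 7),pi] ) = [ - 10*sqrt( 13),-9.63, - 6,-5,sqrt(19 )/19, exp( - 1 ), sqrt( 7) /7,sqrt( 7) /7,sqrt(3 )/3,sqrt(2 ) /2,sqrt( 5),4*sqrt( 3)/3,sqrt( 6), sqrt(7), E,pi, 4]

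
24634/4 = 6158+ 1/2= 6158.50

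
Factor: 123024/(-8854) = - 2^3*3^1*11^1*19^ (-1 ) = -264/19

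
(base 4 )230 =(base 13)35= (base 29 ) 1f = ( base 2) 101100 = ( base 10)44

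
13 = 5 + 8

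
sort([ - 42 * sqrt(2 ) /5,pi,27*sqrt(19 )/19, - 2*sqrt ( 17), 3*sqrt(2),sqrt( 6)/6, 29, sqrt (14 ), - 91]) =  [ - 91, - 42*sqrt( 2)/5, - 2 * sqrt(17 ), sqrt( 6 )/6, pi, sqrt( 14),3* sqrt( 2),27*sqrt( 19)/19, 29]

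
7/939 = 7/939 = 0.01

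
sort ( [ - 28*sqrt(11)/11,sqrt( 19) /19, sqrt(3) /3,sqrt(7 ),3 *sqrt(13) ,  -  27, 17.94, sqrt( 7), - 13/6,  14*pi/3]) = [ - 27,  -  28*sqrt( 11) /11,-13/6, sqrt ( 19) /19,sqrt( 3)/3,sqrt(7 ),sqrt(7 ),  3*sqrt(13),  14*pi/3,17.94 ]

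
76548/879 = 87 + 25/293 = 87.09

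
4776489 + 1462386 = 6238875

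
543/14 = 38+11/14 = 38.79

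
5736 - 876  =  4860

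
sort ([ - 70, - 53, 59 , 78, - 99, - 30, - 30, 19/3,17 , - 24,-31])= [ - 99, - 70, - 53, - 31, - 30, - 30, - 24, 19/3,17, 59, 78 ] 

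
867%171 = 12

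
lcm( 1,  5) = 5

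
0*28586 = 0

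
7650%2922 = 1806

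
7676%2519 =119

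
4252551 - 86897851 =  - 82645300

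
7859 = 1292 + 6567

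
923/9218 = 923/9218 = 0.10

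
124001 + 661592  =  785593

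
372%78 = 60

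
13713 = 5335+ 8378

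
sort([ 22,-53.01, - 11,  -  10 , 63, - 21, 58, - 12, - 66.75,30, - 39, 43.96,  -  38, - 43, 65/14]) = [ - 66.75, - 53.01, - 43,-39, - 38, - 21, - 12,  -  11, - 10,65/14,  22, 30, 43.96, 58,63 ] 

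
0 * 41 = 0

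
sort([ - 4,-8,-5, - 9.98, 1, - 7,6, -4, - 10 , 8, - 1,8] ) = [-10, - 9.98, - 8,-7,-5,-4, - 4,-1,1, 6,8,8 ]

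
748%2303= 748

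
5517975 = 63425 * 87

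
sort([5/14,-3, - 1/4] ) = [ - 3, - 1/4,5/14 ] 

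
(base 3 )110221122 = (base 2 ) 10010011100000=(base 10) 9440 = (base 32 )970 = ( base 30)AEK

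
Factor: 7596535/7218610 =2^(- 1 )*7^( - 1) * 17^1*89371^1 * 103123^(  -  1) = 1519307/1443722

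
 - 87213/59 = - 87213/59 = - 1478.19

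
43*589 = 25327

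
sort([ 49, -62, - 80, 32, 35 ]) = [ - 80,-62, 32,35,  49] 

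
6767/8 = 6767/8 = 845.88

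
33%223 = 33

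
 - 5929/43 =  -  5929/43 = - 137.88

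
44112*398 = 17556576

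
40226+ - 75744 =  - 35518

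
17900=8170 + 9730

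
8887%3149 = 2589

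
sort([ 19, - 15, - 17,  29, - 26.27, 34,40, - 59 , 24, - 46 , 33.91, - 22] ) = [ - 59 , - 46, - 26.27, - 22, - 17,  -  15,  19,24,29,33.91,34, 40]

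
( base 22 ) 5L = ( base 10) 131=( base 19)6H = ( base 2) 10000011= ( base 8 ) 203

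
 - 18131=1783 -19914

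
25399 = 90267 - 64868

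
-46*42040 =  - 1933840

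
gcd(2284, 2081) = 1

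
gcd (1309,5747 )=7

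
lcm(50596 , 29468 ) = 2681588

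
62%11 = 7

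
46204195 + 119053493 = 165257688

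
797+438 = 1235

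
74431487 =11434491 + 62996996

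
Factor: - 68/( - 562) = 2^1*17^1*281^( - 1)  =  34/281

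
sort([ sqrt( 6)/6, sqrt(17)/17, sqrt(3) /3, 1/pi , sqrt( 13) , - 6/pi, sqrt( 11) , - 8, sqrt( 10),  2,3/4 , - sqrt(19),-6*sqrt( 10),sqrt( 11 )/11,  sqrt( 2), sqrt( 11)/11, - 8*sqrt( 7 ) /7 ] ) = [- 6*sqrt( 10),-8, - sqrt( 19), - 8*sqrt ( 7)/7, - 6/pi,sqrt(17)/17,  sqrt(11 )/11, sqrt( 11)/11, 1/pi, sqrt(6)/6, sqrt( 3 ) /3, 3/4, sqrt(2), 2,sqrt( 10), sqrt( 11), sqrt( 13 ) ] 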